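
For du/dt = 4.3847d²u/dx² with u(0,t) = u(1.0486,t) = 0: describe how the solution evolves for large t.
u → 0. Heat diffuses out through both boundaries.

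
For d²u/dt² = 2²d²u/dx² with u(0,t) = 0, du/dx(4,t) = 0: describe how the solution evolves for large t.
u oscillates (no decay). Energy is conserved; the solution oscillates indefinitely as standing waves.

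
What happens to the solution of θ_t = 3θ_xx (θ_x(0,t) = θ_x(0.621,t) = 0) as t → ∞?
θ → constant (steady state). Heat is conserved (no flux at boundaries); solution approaches the spatial average.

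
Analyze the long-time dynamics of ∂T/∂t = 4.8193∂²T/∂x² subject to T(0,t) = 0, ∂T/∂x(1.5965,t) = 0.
Long-time behavior: T → 0. Heat escapes through the Dirichlet boundary.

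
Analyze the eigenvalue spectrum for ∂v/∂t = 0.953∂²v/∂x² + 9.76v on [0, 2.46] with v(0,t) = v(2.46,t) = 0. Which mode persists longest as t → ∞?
Eigenvalues: λₙ = 0.953n²π²/2.46² - 9.76.
First three modes:
  n=1: λ₁ = 0.953π²/2.46² - 9.76 ≈ -8.206
  n=2: λ₂ = 3.812π²/2.46² - 9.76 ≈ -3.543
  n=3: λ₃ = 8.577π²/2.46² - 9.76 ≈ 4.228
Since 0.953π²/2.46² ≈ 1.554 < 9.76, λ₁ < 0.
The n=1 mode grows fastest (−λₙ is largest for n=1) → dominates.
Asymptotic: v ~ c₁ sin(πx/2.46) e^{8.206t} (exponential growth at rate −λ₁ ≈ 8.206).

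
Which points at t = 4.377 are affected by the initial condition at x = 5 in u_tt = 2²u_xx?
Domain of influence: [-3.754, 13.754]. Data at x = 5 spreads outward at speed 2.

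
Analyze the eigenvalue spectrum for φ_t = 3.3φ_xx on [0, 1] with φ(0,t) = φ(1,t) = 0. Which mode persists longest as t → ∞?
Eigenvalues: λₙ = 3.3n²π².
First three modes:
  n=1: λ₁ = 3.3π² ≈ 32.57
  n=2: λ₂ = 13.2π² ≈ 130.279 (4× faster decay)
  n=3: λ₃ = 29.7π² ≈ 293.127 (9× faster decay)
As t → ∞, higher modes decay exponentially faster. The n=1 mode dominates: φ ~ c₁ sin(πx) e^{-λ₁t}.
Decay rate: λ₁ = 3.3π² ≈ 32.57.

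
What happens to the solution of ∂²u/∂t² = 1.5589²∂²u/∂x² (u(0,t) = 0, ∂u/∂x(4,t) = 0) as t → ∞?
u oscillates (no decay). Energy is conserved; the solution oscillates indefinitely as standing waves.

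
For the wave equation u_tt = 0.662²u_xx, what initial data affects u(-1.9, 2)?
Domain of dependence: [-3.224, -0.576]. Signals travel at speed 0.662, so data within |x - -1.9| ≤ 0.662·2 = 1.324 can reach the point.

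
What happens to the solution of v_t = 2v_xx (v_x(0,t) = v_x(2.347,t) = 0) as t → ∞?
v → constant (steady state). Heat is conserved (no flux at boundaries); solution approaches the spatial average.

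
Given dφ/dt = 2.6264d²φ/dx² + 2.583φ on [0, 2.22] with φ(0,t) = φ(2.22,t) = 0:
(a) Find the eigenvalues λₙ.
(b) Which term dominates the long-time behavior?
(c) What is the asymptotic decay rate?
Eigenvalues: λₙ = 2.6264n²π²/2.22² - 2.583.
First three modes:
  n=1: λ₁ = 2.6264π²/2.22² - 2.583 ≈ 2.677
  n=2: λ₂ = 10.5056π²/2.22² - 2.583 ≈ 18.455
  n=3: λ₃ = 23.6376π²/2.22² - 2.583 ≈ 44.754
Since 2.6264π²/2.22² ≈ 5.26 > 2.583, all λₙ > 0.
The n=1 mode decays slowest → dominates as t → ∞.
Asymptotic: φ ~ c₁ sin(πx/2.22) e^{-λ₁t} with decay rate λ₁ ≈ 2.677.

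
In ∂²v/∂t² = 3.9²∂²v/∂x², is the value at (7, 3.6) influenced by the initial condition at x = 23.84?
No. The domain of dependence is [-7.04, 21.04], and 23.84 is outside this interval.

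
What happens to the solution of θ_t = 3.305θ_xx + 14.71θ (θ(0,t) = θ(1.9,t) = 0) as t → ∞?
θ grows unboundedly. Reaction dominates diffusion (r=14.71 > κπ²/L²≈9.04); solution grows exponentially.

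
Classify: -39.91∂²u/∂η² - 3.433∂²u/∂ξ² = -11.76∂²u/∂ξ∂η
Rewriting in standard form: -3.433∂²u/∂ξ² + 11.76∂²u/∂ξ∂η - 39.91∂²u/∂η² = 0. Elliptic (discriminant = -409.74652).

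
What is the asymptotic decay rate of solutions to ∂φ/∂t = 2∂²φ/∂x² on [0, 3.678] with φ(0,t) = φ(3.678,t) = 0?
Eigenvalues: λₙ = 2n²π²/3.678².
First three modes:
  n=1: λ₁ = 2π²/3.678² ≈ 1.459
  n=2: λ₂ = 8π²/3.678² ≈ 5.837 (4× faster decay)
  n=3: λ₃ = 18π²/3.678² ≈ 13.133 (9× faster decay)
As t → ∞, higher modes decay exponentially faster. The n=1 mode dominates: φ ~ c₁ sin(πx/3.678) e^{-λ₁t}.
Decay rate: λ₁ = 2π²/3.678² ≈ 1.459.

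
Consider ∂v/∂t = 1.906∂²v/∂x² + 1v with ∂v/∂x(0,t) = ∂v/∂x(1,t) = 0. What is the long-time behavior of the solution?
As t → ∞, v grows unboundedly. With Neumann BCs the constant mode has diffusion eigenvalue 0, so any r > 0 makes it grow like e^(1t); solution grows exponentially.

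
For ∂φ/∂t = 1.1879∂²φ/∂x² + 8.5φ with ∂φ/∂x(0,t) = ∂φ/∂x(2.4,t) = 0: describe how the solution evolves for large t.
φ grows unboundedly. With Neumann BCs the constant mode has diffusion eigenvalue 0, so any r > 0 makes it grow like e^(8.5t); solution grows exponentially.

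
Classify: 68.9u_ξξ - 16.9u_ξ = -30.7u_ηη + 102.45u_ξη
Rewriting in standard form: 68.9u_ξξ - 102.45u_ξη + 30.7u_ηη - 16.9u_ξ = 0. Hyperbolic (discriminant = 2035.0825).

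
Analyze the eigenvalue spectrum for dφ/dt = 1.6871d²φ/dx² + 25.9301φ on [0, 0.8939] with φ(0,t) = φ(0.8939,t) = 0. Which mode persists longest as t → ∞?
Eigenvalues: λₙ = 1.6871n²π²/0.8939² - 25.9301.
First three modes:
  n=1: λ₁ = 1.6871π²/0.8939² - 25.9301 ≈ -5.092
  n=2: λ₂ = 6.7484π²/0.8939² - 25.9301 ≈ 57.423
  n=3: λ₃ = 15.1839π²/0.8939² - 25.9301 ≈ 161.615
Since 1.6871π²/0.8939² ≈ 20.838 < 25.9301, λ₁ < 0.
The n=1 mode grows fastest (−λₙ is largest for n=1) → dominates.
Asymptotic: φ ~ c₁ sin(πx/0.8939) e^{5.092t} (exponential growth at rate −λ₁ ≈ 5.092).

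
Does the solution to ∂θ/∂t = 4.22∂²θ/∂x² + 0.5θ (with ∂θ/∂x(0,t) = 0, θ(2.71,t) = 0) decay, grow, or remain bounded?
θ → 0. Diffusion dominates reaction (r=0.5 < κπ²/(4L²)≈1.42); solution decays.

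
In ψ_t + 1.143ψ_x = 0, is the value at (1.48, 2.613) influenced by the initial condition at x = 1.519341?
No. Only data at x = -1.506659 affects (1.48, 2.613). Advection has one-way propagation along characteristics.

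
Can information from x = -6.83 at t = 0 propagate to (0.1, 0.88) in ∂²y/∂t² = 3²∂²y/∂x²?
No. The domain of dependence is [-2.54, 2.74], and -6.83 is outside this interval.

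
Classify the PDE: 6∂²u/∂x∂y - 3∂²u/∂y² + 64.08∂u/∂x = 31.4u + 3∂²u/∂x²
Rewriting in standard form: -3∂²u/∂x² + 6∂²u/∂x∂y - 3∂²u/∂y² + 64.08∂u/∂x - 31.4u = 0. A = -3, B = 6, C = -3. Discriminant B² - 4AC = 0. Since 0 = 0, parabolic.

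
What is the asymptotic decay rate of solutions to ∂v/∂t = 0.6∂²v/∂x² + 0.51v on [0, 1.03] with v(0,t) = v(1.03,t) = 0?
Eigenvalues: λₙ = 0.6n²π²/1.03² - 0.51.
First three modes:
  n=1: λ₁ = 0.6π²/1.03² - 0.51 ≈ 5.072
  n=2: λ₂ = 2.4π²/1.03² - 0.51 ≈ 21.817
  n=3: λ₃ = 5.4π²/1.03² - 0.51 ≈ 49.726
Since 0.6π²/1.03² ≈ 5.582 > 0.51, all λₙ > 0.
The n=1 mode decays slowest → dominates as t → ∞.
Asymptotic: v ~ c₁ sin(πx/1.03) e^{-λ₁t} with decay rate λ₁ ≈ 5.072.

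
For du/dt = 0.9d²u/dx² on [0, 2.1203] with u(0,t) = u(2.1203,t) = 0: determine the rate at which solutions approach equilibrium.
Eigenvalues: λₙ = 0.9n²π²/2.1203².
First three modes:
  n=1: λ₁ = 0.9π²/2.1203² ≈ 1.976
  n=2: λ₂ = 3.6π²/2.1203² ≈ 7.903 (4× faster decay)
  n=3: λ₃ = 8.1π²/2.1203² ≈ 17.782 (9× faster decay)
As t → ∞, higher modes decay exponentially faster. The n=1 mode dominates: u ~ c₁ sin(πx/2.1203) e^{-λ₁t}.
Decay rate: λ₁ = 0.9π²/2.1203² ≈ 1.976.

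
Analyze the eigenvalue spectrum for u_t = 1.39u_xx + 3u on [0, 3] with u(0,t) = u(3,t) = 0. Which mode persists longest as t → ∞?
Eigenvalues: λₙ = 1.39n²π²/3² - 3.
First three modes:
  n=1: λ₁ = 1.39π²/3² - 3 ≈ -1.476
  n=2: λ₂ = 5.56π²/3² - 3 ≈ 3.097
  n=3: λ₃ = 12.51π²/3² - 3 ≈ 10.719
Since 1.39π²/3² ≈ 1.524 < 3, λ₁ < 0.
The n=1 mode grows fastest (−λₙ is largest for n=1) → dominates.
Asymptotic: u ~ c₁ sin(πx/3) e^{1.476t} (exponential growth at rate −λ₁ ≈ 1.476).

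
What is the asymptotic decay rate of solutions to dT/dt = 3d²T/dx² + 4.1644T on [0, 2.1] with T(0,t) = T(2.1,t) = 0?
Eigenvalues: λₙ = 3n²π²/2.1² - 4.1644.
First three modes:
  n=1: λ₁ = 3π²/2.1² - 4.1644 ≈ 2.55
  n=2: λ₂ = 12π²/2.1² - 4.1644 ≈ 22.692
  n=3: λ₃ = 27π²/2.1² - 4.1644 ≈ 56.262
Since 3π²/2.1² ≈ 6.714 > 4.1644, all λₙ > 0.
The n=1 mode decays slowest → dominates as t → ∞.
Asymptotic: T ~ c₁ sin(πx/2.1) e^{-λ₁t} with decay rate λ₁ ≈ 2.55.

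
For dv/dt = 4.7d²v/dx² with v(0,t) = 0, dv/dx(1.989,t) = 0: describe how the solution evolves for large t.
v → 0. Heat escapes through the Dirichlet boundary.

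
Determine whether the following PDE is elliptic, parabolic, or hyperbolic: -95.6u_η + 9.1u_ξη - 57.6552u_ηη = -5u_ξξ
Rewriting in standard form: 5u_ξξ + 9.1u_ξη - 57.6552u_ηη - 95.6u_η = 0. Coefficients: A = 5, B = 9.1, C = -57.6552. B² - 4AC = 1235.914, which is positive, so the equation is hyperbolic.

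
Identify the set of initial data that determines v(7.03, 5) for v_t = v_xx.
The entire real line. The heat equation has infinite propagation speed: any initial disturbance instantly affects all points (though exponentially small far away).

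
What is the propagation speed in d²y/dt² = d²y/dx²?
Speed = 1. Information travels along characteristics x = x₀ ± 1t.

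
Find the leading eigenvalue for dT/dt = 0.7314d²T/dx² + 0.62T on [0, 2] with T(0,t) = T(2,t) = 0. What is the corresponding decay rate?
Eigenvalues: λₙ = 0.7314n²π²/2² - 0.62.
First three modes:
  n=1: λ₁ = 0.7314π²/2² - 0.62 ≈ 1.185
  n=2: λ₂ = 2.9256π²/2² - 0.62 ≈ 6.599
  n=3: λ₃ = 6.5826π²/2² - 0.62 ≈ 15.622
Since 0.7314π²/2² ≈ 1.805 > 0.62, all λₙ > 0.
The n=1 mode decays slowest → dominates as t → ∞.
Asymptotic: T ~ c₁ sin(πx/2) e^{-λ₁t} with decay rate λ₁ ≈ 1.185.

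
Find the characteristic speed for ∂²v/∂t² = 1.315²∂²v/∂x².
Speed = 1.315. Information travels along characteristics x = x₀ ± 1.315t.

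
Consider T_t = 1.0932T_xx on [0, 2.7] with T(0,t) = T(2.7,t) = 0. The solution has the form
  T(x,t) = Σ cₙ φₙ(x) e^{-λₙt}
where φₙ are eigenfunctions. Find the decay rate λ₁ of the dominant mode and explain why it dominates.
Eigenvalues: λₙ = 1.0932n²π²/2.7².
First three modes:
  n=1: λ₁ = 1.0932π²/2.7² ≈ 1.48
  n=2: λ₂ = 4.3728π²/2.7² ≈ 5.92 (4× faster decay)
  n=3: λ₃ = 9.8388π²/2.7² ≈ 13.32 (9× faster decay)
As t → ∞, higher modes decay exponentially faster. The n=1 mode dominates: T ~ c₁ sin(πx/2.7) e^{-λ₁t}.
Decay rate: λ₁ = 1.0932π²/2.7² ≈ 1.48.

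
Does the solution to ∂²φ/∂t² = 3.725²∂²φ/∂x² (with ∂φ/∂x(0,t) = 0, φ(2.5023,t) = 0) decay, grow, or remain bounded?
φ oscillates (no decay). Energy is conserved; the solution oscillates indefinitely as standing waves.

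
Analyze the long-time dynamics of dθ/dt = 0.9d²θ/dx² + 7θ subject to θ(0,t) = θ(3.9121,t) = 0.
Long-time behavior: θ grows unboundedly. Reaction dominates diffusion (r=7 > κπ²/L²≈0.58); solution grows exponentially.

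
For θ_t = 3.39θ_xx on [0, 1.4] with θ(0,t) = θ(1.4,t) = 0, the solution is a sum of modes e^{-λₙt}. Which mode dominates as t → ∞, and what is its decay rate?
Eigenvalues: λₙ = 3.39n²π²/1.4².
First three modes:
  n=1: λ₁ = 3.39π²/1.4² ≈ 17.07
  n=2: λ₂ = 13.56π²/1.4² ≈ 68.282 (4× faster decay)
  n=3: λ₃ = 30.51π²/1.4² ≈ 153.633 (9× faster decay)
As t → ∞, higher modes decay exponentially faster. The n=1 mode dominates: θ ~ c₁ sin(πx/1.4) e^{-λ₁t}.
Decay rate: λ₁ = 3.39π²/1.4² ≈ 17.07.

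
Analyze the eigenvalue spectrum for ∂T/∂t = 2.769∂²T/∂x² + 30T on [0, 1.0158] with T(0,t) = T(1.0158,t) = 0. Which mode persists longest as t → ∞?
Eigenvalues: λₙ = 2.769n²π²/1.0158² - 30.
First three modes:
  n=1: λ₁ = 2.769π²/1.0158² - 30 ≈ -3.515
  n=2: λ₂ = 11.076π²/1.0158² - 30 ≈ 75.942
  n=3: λ₃ = 24.921π²/1.0158² - 30 ≈ 208.368
Since 2.769π²/1.0158² ≈ 26.485 < 30, λ₁ < 0.
The n=1 mode grows fastest (−λₙ is largest for n=1) → dominates.
Asymptotic: T ~ c₁ sin(πx/1.0158) e^{3.515t} (exponential growth at rate −λ₁ ≈ 3.515).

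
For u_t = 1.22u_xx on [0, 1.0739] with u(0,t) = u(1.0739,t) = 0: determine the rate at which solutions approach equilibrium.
Eigenvalues: λₙ = 1.22n²π²/1.0739².
First three modes:
  n=1: λ₁ = 1.22π²/1.0739² ≈ 10.441
  n=2: λ₂ = 4.88π²/1.0739² ≈ 41.763 (4× faster decay)
  n=3: λ₃ = 10.98π²/1.0739² ≈ 93.967 (9× faster decay)
As t → ∞, higher modes decay exponentially faster. The n=1 mode dominates: u ~ c₁ sin(πx/1.0739) e^{-λ₁t}.
Decay rate: λ₁ = 1.22π²/1.0739² ≈ 10.441.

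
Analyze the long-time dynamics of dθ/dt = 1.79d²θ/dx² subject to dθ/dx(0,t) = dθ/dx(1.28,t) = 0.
Long-time behavior: θ → constant (steady state). Heat is conserved (no flux at boundaries); solution approaches the spatial average.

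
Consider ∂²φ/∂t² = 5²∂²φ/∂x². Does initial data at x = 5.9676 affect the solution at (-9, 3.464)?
Yes. The domain of dependence is [-26.32, 8.32], and 5.9676 ∈ [-26.32, 8.32].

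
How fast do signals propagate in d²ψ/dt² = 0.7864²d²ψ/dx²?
Speed = 0.7864. Information travels along characteristics x = x₀ ± 0.7864t.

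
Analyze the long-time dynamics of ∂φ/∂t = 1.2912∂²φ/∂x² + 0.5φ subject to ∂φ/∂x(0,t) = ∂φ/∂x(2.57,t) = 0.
Long-time behavior: φ grows unboundedly. With Neumann BCs the constant mode has diffusion eigenvalue 0, so any r > 0 makes it grow like e^(0.5t); solution grows exponentially.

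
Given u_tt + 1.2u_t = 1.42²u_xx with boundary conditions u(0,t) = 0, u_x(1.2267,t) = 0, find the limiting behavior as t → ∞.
u → 0. Damping (γ=1.2) dissipates energy; oscillations decay exponentially.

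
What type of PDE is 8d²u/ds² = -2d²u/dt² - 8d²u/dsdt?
Rewriting in standard form: 8d²u/ds² + 8d²u/dsdt + 2d²u/dt² = 0. With A = 8, B = 8, C = 2, the discriminant is 0. This is a parabolic PDE.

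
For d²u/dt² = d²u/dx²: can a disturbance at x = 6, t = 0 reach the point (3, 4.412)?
Yes. The domain of dependence is [-1.412, 7.412], and 6 ∈ [-1.412, 7.412].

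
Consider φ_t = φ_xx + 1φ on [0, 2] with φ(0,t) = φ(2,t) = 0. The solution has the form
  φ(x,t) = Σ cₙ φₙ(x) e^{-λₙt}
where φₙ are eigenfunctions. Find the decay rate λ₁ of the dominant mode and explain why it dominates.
Eigenvalues: λₙ = n²π²/2² - 1.
First three modes:
  n=1: λ₁ = π²/2² - 1 ≈ 1.467
  n=2: λ₂ = 4π²/2² - 1 ≈ 8.87
  n=3: λ₃ = 9π²/2² - 1 ≈ 21.207
Since π²/2² ≈ 2.467 > 1, all λₙ > 0.
The n=1 mode decays slowest → dominates as t → ∞.
Asymptotic: φ ~ c₁ sin(πx/2) e^{-λ₁t} with decay rate λ₁ ≈ 1.467.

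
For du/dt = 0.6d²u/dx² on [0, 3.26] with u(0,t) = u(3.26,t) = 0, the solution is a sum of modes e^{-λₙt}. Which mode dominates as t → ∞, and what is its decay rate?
Eigenvalues: λₙ = 0.6n²π²/3.26².
First three modes:
  n=1: λ₁ = 0.6π²/3.26² ≈ 0.557
  n=2: λ₂ = 2.4π²/3.26² ≈ 2.229 (4× faster decay)
  n=3: λ₃ = 5.4π²/3.26² ≈ 5.015 (9× faster decay)
As t → ∞, higher modes decay exponentially faster. The n=1 mode dominates: u ~ c₁ sin(πx/3.26) e^{-λ₁t}.
Decay rate: λ₁ = 0.6π²/3.26² ≈ 0.557.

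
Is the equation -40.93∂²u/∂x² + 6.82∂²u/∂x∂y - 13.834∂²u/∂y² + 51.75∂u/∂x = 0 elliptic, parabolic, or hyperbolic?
Computing B² - 4AC with A = -40.93, B = 6.82, C = -13.834: discriminant = -2218.39008 (negative). Answer: elliptic.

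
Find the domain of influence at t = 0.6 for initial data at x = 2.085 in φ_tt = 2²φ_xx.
Domain of influence: [0.885, 3.285]. Data at x = 2.085 spreads outward at speed 2.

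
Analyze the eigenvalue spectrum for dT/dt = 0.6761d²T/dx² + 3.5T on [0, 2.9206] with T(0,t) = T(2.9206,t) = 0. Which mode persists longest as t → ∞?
Eigenvalues: λₙ = 0.6761n²π²/2.9206² - 3.5.
First three modes:
  n=1: λ₁ = 0.6761π²/2.9206² - 3.5 ≈ -2.718
  n=2: λ₂ = 2.7044π²/2.9206² - 3.5 ≈ -0.371
  n=3: λ₃ = 6.0849π²/2.9206² - 3.5 ≈ 3.541
Since 0.6761π²/2.9206² ≈ 0.782 < 3.5, λ₁ < 0.
The n=1 mode grows fastest (−λₙ is largest for n=1) → dominates.
Asymptotic: T ~ c₁ sin(πx/2.9206) e^{2.718t} (exponential growth at rate −λ₁ ≈ 2.718).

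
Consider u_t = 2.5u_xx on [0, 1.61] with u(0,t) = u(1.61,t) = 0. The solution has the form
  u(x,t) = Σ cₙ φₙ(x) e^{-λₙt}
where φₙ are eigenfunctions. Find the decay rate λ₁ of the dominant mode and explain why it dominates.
Eigenvalues: λₙ = 2.5n²π²/1.61².
First three modes:
  n=1: λ₁ = 2.5π²/1.61² ≈ 9.519
  n=2: λ₂ = 10π²/1.61² ≈ 38.076 (4× faster decay)
  n=3: λ₃ = 22.5π²/1.61² ≈ 85.67 (9× faster decay)
As t → ∞, higher modes decay exponentially faster. The n=1 mode dominates: u ~ c₁ sin(πx/1.61) e^{-λ₁t}.
Decay rate: λ₁ = 2.5π²/1.61² ≈ 9.519.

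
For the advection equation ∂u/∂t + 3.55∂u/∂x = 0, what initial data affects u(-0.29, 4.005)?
A single point: x = -14.50775. The characteristic through (-0.29, 4.005) is x - 3.55t = const, so x = -0.29 - 3.55·4.005 = -14.50775.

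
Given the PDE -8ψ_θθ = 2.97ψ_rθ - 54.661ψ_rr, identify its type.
Rewriting in standard form: 54.661ψ_rr - 2.97ψ_rθ - 8ψ_θθ = 0. The second-order coefficients are A = 54.661, B = -2.97, C = -8. Since B² - 4AC = 1757.9729 > 0, this is a hyperbolic PDE.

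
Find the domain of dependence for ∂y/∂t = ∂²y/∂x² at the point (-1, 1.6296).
The entire real line. The heat equation has infinite propagation speed: any initial disturbance instantly affects all points (though exponentially small far away).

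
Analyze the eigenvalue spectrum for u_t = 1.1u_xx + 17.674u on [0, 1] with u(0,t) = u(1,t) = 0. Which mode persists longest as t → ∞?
Eigenvalues: λₙ = 1.1n²π²/1² - 17.674.
First three modes:
  n=1: λ₁ = 1.1π² - 17.674 ≈ -6.817
  n=2: λ₂ = 4.4π² - 17.674 ≈ 25.752
  n=3: λ₃ = 9.9π² - 17.674 ≈ 80.035
Since 1.1π² ≈ 10.857 < 17.674, λ₁ < 0.
The n=1 mode grows fastest (−λₙ is largest for n=1) → dominates.
Asymptotic: u ~ c₁ sin(πx/1) e^{6.817t} (exponential growth at rate −λ₁ ≈ 6.817).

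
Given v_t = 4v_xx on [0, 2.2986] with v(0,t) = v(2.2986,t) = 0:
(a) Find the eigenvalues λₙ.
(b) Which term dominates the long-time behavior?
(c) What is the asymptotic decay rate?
Eigenvalues: λₙ = 4n²π²/2.2986².
First three modes:
  n=1: λ₁ = 4π²/2.2986² ≈ 7.472
  n=2: λ₂ = 16π²/2.2986² ≈ 29.888 (4× faster decay)
  n=3: λ₃ = 36π²/2.2986² ≈ 67.247 (9× faster decay)
As t → ∞, higher modes decay exponentially faster. The n=1 mode dominates: v ~ c₁ sin(πx/2.2986) e^{-λ₁t}.
Decay rate: λ₁ = 4π²/2.2986² ≈ 7.472.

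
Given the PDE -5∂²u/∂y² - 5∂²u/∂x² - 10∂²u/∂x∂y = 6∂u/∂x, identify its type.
Rewriting in standard form: -5∂²u/∂x² - 10∂²u/∂x∂y - 5∂²u/∂y² - 6∂u/∂x = 0. The second-order coefficients are A = -5, B = -10, C = -5. Since B² - 4AC = 0 = 0, this is a parabolic PDE.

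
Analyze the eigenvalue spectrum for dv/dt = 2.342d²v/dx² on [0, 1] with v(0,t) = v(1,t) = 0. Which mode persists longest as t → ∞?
Eigenvalues: λₙ = 2.342n²π².
First three modes:
  n=1: λ₁ = 2.342π² ≈ 23.115
  n=2: λ₂ = 9.368π² ≈ 92.458 (4× faster decay)
  n=3: λ₃ = 21.078π² ≈ 208.032 (9× faster decay)
As t → ∞, higher modes decay exponentially faster. The n=1 mode dominates: v ~ c₁ sin(πx) e^{-λ₁t}.
Decay rate: λ₁ = 2.342π² ≈ 23.115.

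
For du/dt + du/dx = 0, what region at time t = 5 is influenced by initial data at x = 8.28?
At x = 13.28. The characteristic carries data from (8.28, 0) to (13.28, 5).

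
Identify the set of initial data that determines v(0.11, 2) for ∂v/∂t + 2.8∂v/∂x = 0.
A single point: x = -5.49. The characteristic through (0.11, 2) is x - 2.8t = const, so x = 0.11 - 2.8·2 = -5.49.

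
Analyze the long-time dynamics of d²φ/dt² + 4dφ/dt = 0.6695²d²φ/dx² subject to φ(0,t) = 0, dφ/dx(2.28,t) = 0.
Long-time behavior: φ → 0. Damping (γ=4) dissipates energy; oscillations decay exponentially.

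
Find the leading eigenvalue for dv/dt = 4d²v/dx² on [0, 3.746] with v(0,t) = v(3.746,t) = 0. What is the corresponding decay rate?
Eigenvalues: λₙ = 4n²π²/3.746².
First three modes:
  n=1: λ₁ = 4π²/3.746² ≈ 2.813
  n=2: λ₂ = 16π²/3.746² ≈ 11.253 (4× faster decay)
  n=3: λ₃ = 36π²/3.746² ≈ 25.32 (9× faster decay)
As t → ∞, higher modes decay exponentially faster. The n=1 mode dominates: v ~ c₁ sin(πx/3.746) e^{-λ₁t}.
Decay rate: λ₁ = 4π²/3.746² ≈ 2.813.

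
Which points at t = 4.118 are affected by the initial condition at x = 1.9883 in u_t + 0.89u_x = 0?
At x = 5.65332. The characteristic carries data from (1.9883, 0) to (5.65332, 4.118).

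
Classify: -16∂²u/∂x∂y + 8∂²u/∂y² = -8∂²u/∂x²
Rewriting in standard form: 8∂²u/∂x² - 16∂²u/∂x∂y + 8∂²u/∂y² = 0. Parabolic (discriminant = 0).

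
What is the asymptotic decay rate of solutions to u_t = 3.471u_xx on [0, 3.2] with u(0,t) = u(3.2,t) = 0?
Eigenvalues: λₙ = 3.471n²π²/3.2².
First three modes:
  n=1: λ₁ = 3.471π²/3.2² ≈ 3.345
  n=2: λ₂ = 13.884π²/3.2² ≈ 13.382 (4× faster decay)
  n=3: λ₃ = 31.239π²/3.2² ≈ 30.109 (9× faster decay)
As t → ∞, higher modes decay exponentially faster. The n=1 mode dominates: u ~ c₁ sin(πx/3.2) e^{-λ₁t}.
Decay rate: λ₁ = 3.471π²/3.2² ≈ 3.345.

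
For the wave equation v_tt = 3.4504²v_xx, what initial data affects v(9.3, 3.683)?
Domain of dependence: [-3.4078232, 22.0078232]. Signals travel at speed 3.4504, so data within |x - 9.3| ≤ 3.4504·3.683 = 12.7078232 can reach the point.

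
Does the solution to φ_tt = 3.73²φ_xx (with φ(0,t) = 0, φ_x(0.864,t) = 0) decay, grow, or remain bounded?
φ oscillates (no decay). Energy is conserved; the solution oscillates indefinitely as standing waves.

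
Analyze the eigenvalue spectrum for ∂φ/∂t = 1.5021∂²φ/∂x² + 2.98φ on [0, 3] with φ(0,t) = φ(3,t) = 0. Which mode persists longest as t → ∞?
Eigenvalues: λₙ = 1.5021n²π²/3² - 2.98.
First three modes:
  n=1: λ₁ = 1.5021π²/3² - 2.98 ≈ -1.333
  n=2: λ₂ = 6.0084π²/3² - 2.98 ≈ 3.609
  n=3: λ₃ = 13.5189π²/3² - 2.98 ≈ 11.845
Since 1.5021π²/3² ≈ 1.647 < 2.98, λ₁ < 0.
The n=1 mode grows fastest (−λₙ is largest for n=1) → dominates.
Asymptotic: φ ~ c₁ sin(πx/3) e^{1.333t} (exponential growth at rate −λ₁ ≈ 1.333).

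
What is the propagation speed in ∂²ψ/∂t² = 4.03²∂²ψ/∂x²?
Speed = 4.03. Information travels along characteristics x = x₀ ± 4.03t.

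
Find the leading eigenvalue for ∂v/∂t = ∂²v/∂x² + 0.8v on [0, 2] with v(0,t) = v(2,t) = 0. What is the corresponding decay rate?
Eigenvalues: λₙ = n²π²/2² - 0.8.
First three modes:
  n=1: λ₁ = π²/2² - 0.8 ≈ 1.667
  n=2: λ₂ = 4π²/2² - 0.8 ≈ 9.07
  n=3: λ₃ = 9π²/2² - 0.8 ≈ 21.407
Since π²/2² ≈ 2.467 > 0.8, all λₙ > 0.
The n=1 mode decays slowest → dominates as t → ∞.
Asymptotic: v ~ c₁ sin(πx/2) e^{-λ₁t} with decay rate λ₁ ≈ 1.667.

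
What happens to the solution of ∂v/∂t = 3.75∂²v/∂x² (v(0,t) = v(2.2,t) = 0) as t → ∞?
v → 0. Heat diffuses out through both boundaries.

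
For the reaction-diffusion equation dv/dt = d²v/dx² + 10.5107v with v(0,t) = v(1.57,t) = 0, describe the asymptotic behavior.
v grows unboundedly. Reaction dominates diffusion (r=10.5107 > κπ²/L²≈4); solution grows exponentially.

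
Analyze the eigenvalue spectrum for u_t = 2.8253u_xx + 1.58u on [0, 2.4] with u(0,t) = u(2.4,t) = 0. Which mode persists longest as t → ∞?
Eigenvalues: λₙ = 2.8253n²π²/2.4² - 1.58.
First three modes:
  n=1: λ₁ = 2.8253π²/2.4² - 1.58 ≈ 3.261
  n=2: λ₂ = 11.3012π²/2.4² - 1.58 ≈ 17.784
  n=3: λ₃ = 25.4277π²/2.4² - 1.58 ≈ 41.99
Since 2.8253π²/2.4² ≈ 4.841 > 1.58, all λₙ > 0.
The n=1 mode decays slowest → dominates as t → ∞.
Asymptotic: u ~ c₁ sin(πx/2.4) e^{-λ₁t} with decay rate λ₁ ≈ 3.261.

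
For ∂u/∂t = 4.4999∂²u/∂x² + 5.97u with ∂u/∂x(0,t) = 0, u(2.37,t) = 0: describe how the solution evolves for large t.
u grows unboundedly. Reaction dominates diffusion (r=5.97 > κπ²/(4L²)≈1.98); solution grows exponentially.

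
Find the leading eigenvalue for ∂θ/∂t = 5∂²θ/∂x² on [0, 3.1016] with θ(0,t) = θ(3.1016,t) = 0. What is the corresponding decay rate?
Eigenvalues: λₙ = 5n²π²/3.1016².
First three modes:
  n=1: λ₁ = 5π²/3.1016² ≈ 5.13
  n=2: λ₂ = 20π²/3.1016² ≈ 20.519 (4× faster decay)
  n=3: λ₃ = 45π²/3.1016² ≈ 46.168 (9× faster decay)
As t → ∞, higher modes decay exponentially faster. The n=1 mode dominates: θ ~ c₁ sin(πx/3.1016) e^{-λ₁t}.
Decay rate: λ₁ = 5π²/3.1016² ≈ 5.13.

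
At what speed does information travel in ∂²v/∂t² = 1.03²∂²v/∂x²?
Speed = 1.03. Information travels along characteristics x = x₀ ± 1.03t.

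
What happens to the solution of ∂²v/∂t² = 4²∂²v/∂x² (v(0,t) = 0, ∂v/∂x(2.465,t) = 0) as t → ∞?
v oscillates (no decay). Energy is conserved; the solution oscillates indefinitely as standing waves.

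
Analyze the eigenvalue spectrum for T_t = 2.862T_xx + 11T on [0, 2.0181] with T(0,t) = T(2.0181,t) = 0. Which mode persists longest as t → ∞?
Eigenvalues: λₙ = 2.862n²π²/2.0181² - 11.
First three modes:
  n=1: λ₁ = 2.862π²/2.0181² - 11 ≈ -4.064
  n=2: λ₂ = 11.448π²/2.0181² - 11 ≈ 16.742
  n=3: λ₃ = 25.758π²/2.0181² - 11 ≈ 51.42
Since 2.862π²/2.0181² ≈ 6.936 < 11, λ₁ < 0.
The n=1 mode grows fastest (−λₙ is largest for n=1) → dominates.
Asymptotic: T ~ c₁ sin(πx/2.0181) e^{4.064t} (exponential growth at rate −λ₁ ≈ 4.064).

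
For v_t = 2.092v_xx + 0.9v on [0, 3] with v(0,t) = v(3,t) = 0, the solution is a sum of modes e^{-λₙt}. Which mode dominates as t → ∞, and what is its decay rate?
Eigenvalues: λₙ = 2.092n²π²/3² - 0.9.
First three modes:
  n=1: λ₁ = 2.092π²/3² - 0.9 ≈ 1.394
  n=2: λ₂ = 8.368π²/3² - 0.9 ≈ 8.277
  n=3: λ₃ = 18.828π²/3² - 0.9 ≈ 19.747
Since 2.092π²/3² ≈ 2.294 > 0.9, all λₙ > 0.
The n=1 mode decays slowest → dominates as t → ∞.
Asymptotic: v ~ c₁ sin(πx/3) e^{-λ₁t} with decay rate λ₁ ≈ 1.394.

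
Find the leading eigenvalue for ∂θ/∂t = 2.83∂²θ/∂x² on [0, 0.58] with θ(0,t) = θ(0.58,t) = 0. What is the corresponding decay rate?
Eigenvalues: λₙ = 2.83n²π²/0.58².
First three modes:
  n=1: λ₁ = 2.83π²/0.58² ≈ 83.029
  n=2: λ₂ = 11.32π²/0.58² ≈ 332.116 (4× faster decay)
  n=3: λ₃ = 25.47π²/0.58² ≈ 747.262 (9× faster decay)
As t → ∞, higher modes decay exponentially faster. The n=1 mode dominates: θ ~ c₁ sin(πx/0.58) e^{-λ₁t}.
Decay rate: λ₁ = 2.83π²/0.58² ≈ 83.029.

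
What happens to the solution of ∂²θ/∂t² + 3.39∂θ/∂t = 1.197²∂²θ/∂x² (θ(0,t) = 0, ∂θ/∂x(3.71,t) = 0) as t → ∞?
θ → 0. Damping (γ=3.39) dissipates energy; oscillations decay exponentially.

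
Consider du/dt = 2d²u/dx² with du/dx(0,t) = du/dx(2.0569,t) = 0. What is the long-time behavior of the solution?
As t → ∞, u → constant (steady state). Heat is conserved (no flux at boundaries); solution approaches the spatial average.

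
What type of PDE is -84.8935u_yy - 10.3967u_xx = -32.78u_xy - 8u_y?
Rewriting in standard form: -10.3967u_xx + 32.78u_xy - 84.8935u_yy + 8u_y = 0. With A = -10.3967, B = 32.78, C = -84.8935, the discriminant is -2455.9206058. This is an elliptic PDE.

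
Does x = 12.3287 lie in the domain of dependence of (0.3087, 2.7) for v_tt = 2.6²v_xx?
No. The domain of dependence is [-6.7113, 7.3287], and 12.3287 is outside this interval.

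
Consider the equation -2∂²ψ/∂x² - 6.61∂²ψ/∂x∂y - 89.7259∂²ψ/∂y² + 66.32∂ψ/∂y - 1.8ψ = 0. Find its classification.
Elliptic. (A = -2, B = -6.61, C = -89.7259 gives B² - 4AC = -674.1151.)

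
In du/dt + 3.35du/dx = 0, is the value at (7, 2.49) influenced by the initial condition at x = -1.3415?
Yes. The characteristic through (7, 2.49) passes through x = -1.3415.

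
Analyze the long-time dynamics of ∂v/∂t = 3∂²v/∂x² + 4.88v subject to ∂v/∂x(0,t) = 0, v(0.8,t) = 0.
Long-time behavior: v → 0. Diffusion dominates reaction (r=4.88 < κπ²/(4L²)≈11.57); solution decays.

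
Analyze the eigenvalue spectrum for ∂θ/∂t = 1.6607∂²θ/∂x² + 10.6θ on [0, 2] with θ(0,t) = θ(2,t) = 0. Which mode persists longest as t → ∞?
Eigenvalues: λₙ = 1.6607n²π²/2² - 10.6.
First three modes:
  n=1: λ₁ = 1.6607π²/2² - 10.6 ≈ -6.502
  n=2: λ₂ = 6.6428π²/2² - 10.6 ≈ 5.79
  n=3: λ₃ = 14.9463π²/2² - 10.6 ≈ 26.279
Since 1.6607π²/2² ≈ 4.098 < 10.6, λ₁ < 0.
The n=1 mode grows fastest (−λₙ is largest for n=1) → dominates.
Asymptotic: θ ~ c₁ sin(πx/2) e^{6.502t} (exponential growth at rate −λ₁ ≈ 6.502).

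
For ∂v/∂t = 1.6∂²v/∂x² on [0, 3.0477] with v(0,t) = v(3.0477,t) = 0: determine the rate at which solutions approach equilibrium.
Eigenvalues: λₙ = 1.6n²π²/3.0477².
First three modes:
  n=1: λ₁ = 1.6π²/3.0477² ≈ 1.7
  n=2: λ₂ = 6.4π²/3.0477² ≈ 6.8 (4× faster decay)
  n=3: λ₃ = 14.4π²/3.0477² ≈ 15.301 (9× faster decay)
As t → ∞, higher modes decay exponentially faster. The n=1 mode dominates: v ~ c₁ sin(πx/3.0477) e^{-λ₁t}.
Decay rate: λ₁ = 1.6π²/3.0477² ≈ 1.7.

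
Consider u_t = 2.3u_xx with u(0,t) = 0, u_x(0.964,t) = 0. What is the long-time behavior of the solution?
As t → ∞, u → 0. Heat escapes through the Dirichlet boundary.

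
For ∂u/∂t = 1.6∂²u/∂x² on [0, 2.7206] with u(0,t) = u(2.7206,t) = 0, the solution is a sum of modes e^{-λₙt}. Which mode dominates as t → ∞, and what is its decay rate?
Eigenvalues: λₙ = 1.6n²π²/2.7206².
First three modes:
  n=1: λ₁ = 1.6π²/2.7206² ≈ 2.133
  n=2: λ₂ = 6.4π²/2.7206² ≈ 8.534 (4× faster decay)
  n=3: λ₃ = 14.4π²/2.7206² ≈ 19.201 (9× faster decay)
As t → ∞, higher modes decay exponentially faster. The n=1 mode dominates: u ~ c₁ sin(πx/2.7206) e^{-λ₁t}.
Decay rate: λ₁ = 1.6π²/2.7206² ≈ 2.133.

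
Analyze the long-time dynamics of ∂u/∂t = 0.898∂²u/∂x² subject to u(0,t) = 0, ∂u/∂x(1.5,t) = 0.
Long-time behavior: u → 0. Heat escapes through the Dirichlet boundary.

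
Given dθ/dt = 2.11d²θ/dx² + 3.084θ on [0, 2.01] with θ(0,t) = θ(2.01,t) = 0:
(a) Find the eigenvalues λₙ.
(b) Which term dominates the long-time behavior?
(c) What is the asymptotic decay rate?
Eigenvalues: λₙ = 2.11n²π²/2.01² - 3.084.
First three modes:
  n=1: λ₁ = 2.11π²/2.01² - 3.084 ≈ 2.071
  n=2: λ₂ = 8.44π²/2.01² - 3.084 ≈ 17.534
  n=3: λ₃ = 18.99π²/2.01² - 3.084 ≈ 43.307
Since 2.11π²/2.01² ≈ 5.155 > 3.084, all λₙ > 0.
The n=1 mode decays slowest → dominates as t → ∞.
Asymptotic: θ ~ c₁ sin(πx/2.01) e^{-λ₁t} with decay rate λ₁ ≈ 2.071.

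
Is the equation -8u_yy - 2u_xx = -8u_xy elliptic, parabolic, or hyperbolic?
Rewriting in standard form: -2u_xx + 8u_xy - 8u_yy = 0. Computing B² - 4AC with A = -2, B = 8, C = -8: discriminant = 0 (zero). Answer: parabolic.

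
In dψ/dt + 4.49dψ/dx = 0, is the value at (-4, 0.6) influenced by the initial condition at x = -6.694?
Yes. The characteristic through (-4, 0.6) passes through x = -6.694.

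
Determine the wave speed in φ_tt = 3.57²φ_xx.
Speed = 3.57. Information travels along characteristics x = x₀ ± 3.57t.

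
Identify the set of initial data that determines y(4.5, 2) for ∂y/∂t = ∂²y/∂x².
The entire real line. The heat equation has infinite propagation speed: any initial disturbance instantly affects all points (though exponentially small far away).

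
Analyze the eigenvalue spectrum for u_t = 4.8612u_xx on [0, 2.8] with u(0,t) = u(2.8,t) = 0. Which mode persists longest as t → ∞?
Eigenvalues: λₙ = 4.8612n²π²/2.8².
First three modes:
  n=1: λ₁ = 4.8612π²/2.8² ≈ 6.12
  n=2: λ₂ = 19.4448π²/2.8² ≈ 24.479 (4× faster decay)
  n=3: λ₃ = 43.7508π²/2.8² ≈ 55.077 (9× faster decay)
As t → ∞, higher modes decay exponentially faster. The n=1 mode dominates: u ~ c₁ sin(πx/2.8) e^{-λ₁t}.
Decay rate: λ₁ = 4.8612π²/2.8² ≈ 6.12.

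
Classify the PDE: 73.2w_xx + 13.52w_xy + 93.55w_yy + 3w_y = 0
A = 73.2, B = 13.52, C = 93.55. Discriminant B² - 4AC = -27208.6496. Since -27208.6496 < 0, elliptic.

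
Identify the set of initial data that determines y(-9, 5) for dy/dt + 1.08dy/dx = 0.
A single point: x = -14.4. The characteristic through (-9, 5) is x - 1.08t = const, so x = -9 - 1.08·5 = -14.4.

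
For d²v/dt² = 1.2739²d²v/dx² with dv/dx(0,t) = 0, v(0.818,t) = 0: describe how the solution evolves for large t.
v oscillates (no decay). Energy is conserved; the solution oscillates indefinitely as standing waves.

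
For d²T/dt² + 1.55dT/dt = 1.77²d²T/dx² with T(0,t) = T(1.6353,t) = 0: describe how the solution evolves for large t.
T → 0. Damping (γ=1.55) dissipates energy; oscillations decay exponentially.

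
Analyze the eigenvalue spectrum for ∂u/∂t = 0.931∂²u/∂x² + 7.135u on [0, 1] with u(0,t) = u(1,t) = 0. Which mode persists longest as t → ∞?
Eigenvalues: λₙ = 0.931n²π²/1² - 7.135.
First three modes:
  n=1: λ₁ = 0.931π² - 7.135 ≈ 2.054
  n=2: λ₂ = 3.724π² - 7.135 ≈ 29.619
  n=3: λ₃ = 8.379π² - 7.135 ≈ 75.562
Since 0.931π² ≈ 9.189 > 7.135, all λₙ > 0.
The n=1 mode decays slowest → dominates as t → ∞.
Asymptotic: u ~ c₁ sin(πx/1) e^{-λ₁t} with decay rate λ₁ ≈ 2.054.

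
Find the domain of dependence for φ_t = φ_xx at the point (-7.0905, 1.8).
The entire real line. The heat equation has infinite propagation speed: any initial disturbance instantly affects all points (though exponentially small far away).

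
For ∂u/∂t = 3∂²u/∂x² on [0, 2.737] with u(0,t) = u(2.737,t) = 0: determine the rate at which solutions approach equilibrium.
Eigenvalues: λₙ = 3n²π²/2.737².
First three modes:
  n=1: λ₁ = 3π²/2.737² ≈ 3.952
  n=2: λ₂ = 12π²/2.737² ≈ 15.81 (4× faster decay)
  n=3: λ₃ = 27π²/2.737² ≈ 35.572 (9× faster decay)
As t → ∞, higher modes decay exponentially faster. The n=1 mode dominates: u ~ c₁ sin(πx/2.737) e^{-λ₁t}.
Decay rate: λ₁ = 3π²/2.737² ≈ 3.952.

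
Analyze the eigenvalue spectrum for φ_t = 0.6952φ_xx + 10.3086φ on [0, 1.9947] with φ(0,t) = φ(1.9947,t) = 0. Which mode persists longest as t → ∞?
Eigenvalues: λₙ = 0.6952n²π²/1.9947² - 10.3086.
First three modes:
  n=1: λ₁ = 0.6952π²/1.9947² - 10.3086 ≈ -8.584
  n=2: λ₂ = 2.7808π²/1.9947² - 10.3086 ≈ -3.411
  n=3: λ₃ = 6.2568π²/1.9947² - 10.3086 ≈ 5.212
Since 0.6952π²/1.9947² ≈ 1.724 < 10.3086, λ₁ < 0.
The n=1 mode grows fastest (−λₙ is largest for n=1) → dominates.
Asymptotic: φ ~ c₁ sin(πx/1.9947) e^{8.584t} (exponential growth at rate −λ₁ ≈ 8.584).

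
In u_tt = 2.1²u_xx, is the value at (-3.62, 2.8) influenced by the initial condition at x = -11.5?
No. The domain of dependence is [-9.5, 2.26], and -11.5 is outside this interval.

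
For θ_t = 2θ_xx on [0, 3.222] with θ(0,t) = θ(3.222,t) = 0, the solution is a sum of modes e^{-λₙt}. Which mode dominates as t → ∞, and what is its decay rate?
Eigenvalues: λₙ = 2n²π²/3.222².
First three modes:
  n=1: λ₁ = 2π²/3.222² ≈ 1.901
  n=2: λ₂ = 8π²/3.222² ≈ 7.606 (4× faster decay)
  n=3: λ₃ = 18π²/3.222² ≈ 17.113 (9× faster decay)
As t → ∞, higher modes decay exponentially faster. The n=1 mode dominates: θ ~ c₁ sin(πx/3.222) e^{-λ₁t}.
Decay rate: λ₁ = 2π²/3.222² ≈ 1.901.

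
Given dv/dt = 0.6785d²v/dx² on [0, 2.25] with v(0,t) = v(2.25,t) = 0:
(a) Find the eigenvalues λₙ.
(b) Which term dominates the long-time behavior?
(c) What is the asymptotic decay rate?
Eigenvalues: λₙ = 0.6785n²π²/2.25².
First three modes:
  n=1: λ₁ = 0.6785π²/2.25² ≈ 1.323
  n=2: λ₂ = 2.714π²/2.25² ≈ 5.291 (4× faster decay)
  n=3: λ₃ = 6.1065π²/2.25² ≈ 11.905 (9× faster decay)
As t → ∞, higher modes decay exponentially faster. The n=1 mode dominates: v ~ c₁ sin(πx/2.25) e^{-λ₁t}.
Decay rate: λ₁ = 0.6785π²/2.25² ≈ 1.323.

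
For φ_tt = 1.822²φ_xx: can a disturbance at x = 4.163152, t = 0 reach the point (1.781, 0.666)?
No. The domain of dependence is [0.567548, 2.994452], and 4.163152 is outside this interval.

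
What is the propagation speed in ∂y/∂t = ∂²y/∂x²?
Infinite. The heat equation is parabolic, not hyperbolic, so disturbances propagate instantly.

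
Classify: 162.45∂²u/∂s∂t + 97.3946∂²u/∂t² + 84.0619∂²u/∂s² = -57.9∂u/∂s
Rewriting in standard form: 84.0619∂²u/∂s² + 162.45∂²u/∂s∂t + 97.3946∂²u/∂t² + 57.9∂u/∂s = 0. Elliptic (discriminant = -6358.69800296).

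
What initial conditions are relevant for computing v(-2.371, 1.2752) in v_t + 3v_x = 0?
A single point: x = -6.1966. The characteristic through (-2.371, 1.2752) is x - 3t = const, so x = -2.371 - 3·1.2752 = -6.1966.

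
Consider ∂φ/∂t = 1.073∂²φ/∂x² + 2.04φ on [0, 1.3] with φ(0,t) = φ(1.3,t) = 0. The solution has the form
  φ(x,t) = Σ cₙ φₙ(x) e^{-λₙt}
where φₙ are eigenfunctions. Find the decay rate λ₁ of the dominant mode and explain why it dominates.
Eigenvalues: λₙ = 1.073n²π²/1.3² - 2.04.
First three modes:
  n=1: λ₁ = 1.073π²/1.3² - 2.04 ≈ 4.226
  n=2: λ₂ = 4.292π²/1.3² - 2.04 ≈ 23.025
  n=3: λ₃ = 9.657π²/1.3² - 2.04 ≈ 54.357
Since 1.073π²/1.3² ≈ 6.266 > 2.04, all λₙ > 0.
The n=1 mode decays slowest → dominates as t → ∞.
Asymptotic: φ ~ c₁ sin(πx/1.3) e^{-λ₁t} with decay rate λ₁ ≈ 4.226.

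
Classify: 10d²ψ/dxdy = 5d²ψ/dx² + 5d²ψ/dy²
Rewriting in standard form: -5d²ψ/dx² + 10d²ψ/dxdy - 5d²ψ/dy² = 0. Parabolic (discriminant = 0).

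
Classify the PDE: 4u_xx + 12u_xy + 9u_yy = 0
A = 4, B = 12, C = 9. Discriminant B² - 4AC = 0. Since 0 = 0, parabolic.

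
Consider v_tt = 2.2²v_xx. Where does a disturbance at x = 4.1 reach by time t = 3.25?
Domain of influence: [-3.05, 11.25]. Data at x = 4.1 spreads outward at speed 2.2.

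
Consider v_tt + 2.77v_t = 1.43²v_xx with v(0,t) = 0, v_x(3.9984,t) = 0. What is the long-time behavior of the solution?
As t → ∞, v → 0. Damping (γ=2.77) dissipates energy; oscillations decay exponentially.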